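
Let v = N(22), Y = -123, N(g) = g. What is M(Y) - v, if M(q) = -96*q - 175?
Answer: 11611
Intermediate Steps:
M(q) = -175 - 96*q
v = 22
M(Y) - v = (-175 - 96*(-123)) - 1*22 = (-175 + 11808) - 22 = 11633 - 22 = 11611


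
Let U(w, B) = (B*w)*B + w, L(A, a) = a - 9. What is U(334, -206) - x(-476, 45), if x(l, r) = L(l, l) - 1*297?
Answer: 14174740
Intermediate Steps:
L(A, a) = -9 + a
U(w, B) = w + w*B² (U(w, B) = w*B² + w = w + w*B²)
x(l, r) = -306 + l (x(l, r) = (-9 + l) - 1*297 = (-9 + l) - 297 = -306 + l)
U(334, -206) - x(-476, 45) = 334*(1 + (-206)²) - (-306 - 476) = 334*(1 + 42436) - 1*(-782) = 334*42437 + 782 = 14173958 + 782 = 14174740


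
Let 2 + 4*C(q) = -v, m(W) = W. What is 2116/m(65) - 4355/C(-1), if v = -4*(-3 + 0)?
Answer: 580962/455 ≈ 1276.8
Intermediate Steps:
v = 12 (v = -4*(-3) = 12)
C(q) = -7/2 (C(q) = -1/2 + (-1*12)/4 = -1/2 + (1/4)*(-12) = -1/2 - 3 = -7/2)
2116/m(65) - 4355/C(-1) = 2116/65 - 4355/(-7/2) = 2116*(1/65) - 4355*(-2/7) = 2116/65 + 8710/7 = 580962/455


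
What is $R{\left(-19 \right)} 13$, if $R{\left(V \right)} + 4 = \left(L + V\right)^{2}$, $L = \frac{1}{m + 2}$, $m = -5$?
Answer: $\frac{43264}{9} \approx 4807.1$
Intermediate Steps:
$L = - \frac{1}{3}$ ($L = \frac{1}{-5 + 2} = \frac{1}{-3} = - \frac{1}{3} \approx -0.33333$)
$R{\left(V \right)} = -4 + \left(- \frac{1}{3} + V\right)^{2}$
$R{\left(-19 \right)} 13 = \left(-4 + \frac{\left(-1 + 3 \left(-19\right)\right)^{2}}{9}\right) 13 = \left(-4 + \frac{\left(-1 - 57\right)^{2}}{9}\right) 13 = \left(-4 + \frac{\left(-58\right)^{2}}{9}\right) 13 = \left(-4 + \frac{1}{9} \cdot 3364\right) 13 = \left(-4 + \frac{3364}{9}\right) 13 = \frac{3328}{9} \cdot 13 = \frac{43264}{9}$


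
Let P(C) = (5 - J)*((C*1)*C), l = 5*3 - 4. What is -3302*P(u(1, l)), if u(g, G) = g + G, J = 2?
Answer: -1426464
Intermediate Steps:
l = 11 (l = 15 - 4 = 11)
u(g, G) = G + g
P(C) = 3*C² (P(C) = (5 - 1*2)*((C*1)*C) = (5 - 2)*(C*C) = 3*C²)
-3302*P(u(1, l)) = -9906*(11 + 1)² = -9906*12² = -9906*144 = -3302*432 = -1426464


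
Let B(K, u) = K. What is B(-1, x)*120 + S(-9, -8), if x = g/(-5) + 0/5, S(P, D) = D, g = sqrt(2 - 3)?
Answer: -128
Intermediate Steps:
g = I (g = sqrt(-1) = I ≈ 1.0*I)
x = -I/5 (x = I/(-5) + 0/5 = I*(-1/5) + 0*(1/5) = -I/5 + 0 = -I/5 ≈ -0.2*I)
B(-1, x)*120 + S(-9, -8) = -1*120 - 8 = -120 - 8 = -128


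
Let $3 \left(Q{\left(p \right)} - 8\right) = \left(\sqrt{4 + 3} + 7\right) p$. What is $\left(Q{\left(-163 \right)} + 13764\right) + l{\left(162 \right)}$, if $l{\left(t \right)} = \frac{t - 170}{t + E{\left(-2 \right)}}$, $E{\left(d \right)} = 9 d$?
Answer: $\frac{241049}{18} - \frac{163 \sqrt{7}}{3} \approx 13248.0$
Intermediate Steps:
$Q{\left(p \right)} = 8 + \frac{p \left(7 + \sqrt{7}\right)}{3}$ ($Q{\left(p \right)} = 8 + \frac{\left(\sqrt{4 + 3} + 7\right) p}{3} = 8 + \frac{\left(\sqrt{7} + 7\right) p}{3} = 8 + \frac{\left(7 + \sqrt{7}\right) p}{3} = 8 + \frac{p \left(7 + \sqrt{7}\right)}{3}$)
$l{\left(t \right)} = \frac{-170 + t}{-18 + t}$ ($l{\left(t \right)} = \frac{t - 170}{t + 9 \left(-2\right)} = \frac{-170 + t}{t - 18} = \frac{-170 + t}{-18 + t}$)
$\left(Q{\left(-163 \right)} + 13764\right) + l{\left(162 \right)} = \left(\left(8 + \frac{7}{3} \left(-163\right) + \frac{1}{3} \left(-163\right) \sqrt{7}\right) + 13764\right) + \frac{-170 + 162}{-18 + 162} = \left(\left(8 - \frac{1141}{3} - \frac{163 \sqrt{7}}{3}\right) + 13764\right) + \frac{1}{144} \left(-8\right) = \left(\left(- \frac{1117}{3} - \frac{163 \sqrt{7}}{3}\right) + 13764\right) + \frac{1}{144} \left(-8\right) = \left(\frac{40175}{3} - \frac{163 \sqrt{7}}{3}\right) - \frac{1}{18} = \frac{241049}{18} - \frac{163 \sqrt{7}}{3}$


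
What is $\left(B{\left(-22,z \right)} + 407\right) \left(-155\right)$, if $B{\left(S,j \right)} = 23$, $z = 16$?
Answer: $-66650$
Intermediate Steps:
$\left(B{\left(-22,z \right)} + 407\right) \left(-155\right) = \left(23 + 407\right) \left(-155\right) = 430 \left(-155\right) = -66650$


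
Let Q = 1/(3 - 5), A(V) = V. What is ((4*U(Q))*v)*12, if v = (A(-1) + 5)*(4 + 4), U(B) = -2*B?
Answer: 1536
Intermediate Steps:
Q = -1/2 (Q = 1/(-2) = -1/2 ≈ -0.50000)
v = 32 (v = (-1 + 5)*(4 + 4) = 4*8 = 32)
((4*U(Q))*v)*12 = ((4*(-2*(-1/2)))*32)*12 = ((4*1)*32)*12 = (4*32)*12 = 128*12 = 1536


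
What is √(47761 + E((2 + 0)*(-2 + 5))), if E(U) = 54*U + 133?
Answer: √48218 ≈ 219.59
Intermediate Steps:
E(U) = 133 + 54*U
√(47761 + E((2 + 0)*(-2 + 5))) = √(47761 + (133 + 54*((2 + 0)*(-2 + 5)))) = √(47761 + (133 + 54*(2*3))) = √(47761 + (133 + 54*6)) = √(47761 + (133 + 324)) = √(47761 + 457) = √48218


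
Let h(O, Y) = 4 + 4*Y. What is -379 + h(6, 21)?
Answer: -291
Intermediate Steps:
-379 + h(6, 21) = -379 + (4 + 4*21) = -379 + (4 + 84) = -379 + 88 = -291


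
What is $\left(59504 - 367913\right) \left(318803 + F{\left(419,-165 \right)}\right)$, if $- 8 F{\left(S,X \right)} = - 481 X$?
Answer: $- \frac{762096835131}{8} \approx -9.5262 \cdot 10^{10}$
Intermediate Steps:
$F{\left(S,X \right)} = \frac{481 X}{8}$ ($F{\left(S,X \right)} = - \frac{\left(-481\right) X}{8} = \frac{481 X}{8}$)
$\left(59504 - 367913\right) \left(318803 + F{\left(419,-165 \right)}\right) = \left(59504 - 367913\right) \left(318803 + \frac{481}{8} \left(-165\right)\right) = - 308409 \left(318803 - \frac{79365}{8}\right) = \left(-308409\right) \frac{2471059}{8} = - \frac{762096835131}{8}$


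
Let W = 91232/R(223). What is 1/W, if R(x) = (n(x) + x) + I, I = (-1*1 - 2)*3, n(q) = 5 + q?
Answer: 221/45616 ≈ 0.0048448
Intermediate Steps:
I = -9 (I = (-1 - 2)*3 = -3*3 = -9)
R(x) = -4 + 2*x (R(x) = ((5 + x) + x) - 9 = (5 + 2*x) - 9 = -4 + 2*x)
W = 45616/221 (W = 91232/(-4 + 2*223) = 91232/(-4 + 446) = 91232/442 = 91232*(1/442) = 45616/221 ≈ 206.41)
1/W = 1/(45616/221) = 221/45616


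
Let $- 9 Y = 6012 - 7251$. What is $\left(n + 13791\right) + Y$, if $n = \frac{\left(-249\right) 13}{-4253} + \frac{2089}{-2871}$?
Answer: $\frac{170074485016}{12210363} \approx 13929.0$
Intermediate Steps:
$Y = \frac{413}{3}$ ($Y = - \frac{6012 - 7251}{9} = \left(- \frac{1}{9}\right) \left(-1239\right) = \frac{413}{3} \approx 137.67$)
$n = \frac{408910}{12210363}$ ($n = \left(-3237\right) \left(- \frac{1}{4253}\right) + 2089 \left(- \frac{1}{2871}\right) = \frac{3237}{4253} - \frac{2089}{2871} = \frac{408910}{12210363} \approx 0.033489$)
$\left(n + 13791\right) + Y = \left(\frac{408910}{12210363} + 13791\right) + \frac{413}{3} = \frac{168393525043}{12210363} + \frac{413}{3} = \frac{170074485016}{12210363}$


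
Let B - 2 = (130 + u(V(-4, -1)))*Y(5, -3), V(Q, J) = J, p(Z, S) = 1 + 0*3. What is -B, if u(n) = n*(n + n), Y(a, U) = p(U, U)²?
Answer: -134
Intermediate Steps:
p(Z, S) = 1 (p(Z, S) = 1 + 0 = 1)
Y(a, U) = 1 (Y(a, U) = 1² = 1)
u(n) = 2*n² (u(n) = n*(2*n) = 2*n²)
B = 134 (B = 2 + (130 + 2*(-1)²)*1 = 2 + (130 + 2*1)*1 = 2 + (130 + 2)*1 = 2 + 132*1 = 2 + 132 = 134)
-B = -1*134 = -134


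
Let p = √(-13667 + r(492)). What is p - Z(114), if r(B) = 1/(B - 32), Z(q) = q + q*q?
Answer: -13110 + I*√722984185/230 ≈ -13110.0 + 116.91*I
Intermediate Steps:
Z(q) = q + q²
r(B) = 1/(-32 + B)
p = I*√722984185/230 (p = √(-13667 + 1/(-32 + 492)) = √(-13667 + 1/460) = √(-6286819/460) = I*√722984185/230 ≈ 116.91*I)
p - Z(114) = I*√722984185/230 - 114*(1 + 114) = I*√722984185/230 - 114*115 = I*√722984185/230 - 1*13110 = I*√722984185/230 - 13110 = -13110 + I*√722984185/230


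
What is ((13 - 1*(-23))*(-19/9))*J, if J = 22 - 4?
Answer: -1368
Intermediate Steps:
J = 18
((13 - 1*(-23))*(-19/9))*J = ((13 - 1*(-23))*(-19/9))*18 = ((13 + 23)*(-19*⅑))*18 = (36*(-19/9))*18 = -76*18 = -1368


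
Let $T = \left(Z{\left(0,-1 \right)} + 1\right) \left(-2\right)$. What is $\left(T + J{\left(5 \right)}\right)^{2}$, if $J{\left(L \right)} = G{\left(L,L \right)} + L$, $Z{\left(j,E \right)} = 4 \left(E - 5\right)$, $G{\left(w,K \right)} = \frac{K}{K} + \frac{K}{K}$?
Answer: $2809$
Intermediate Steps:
$G{\left(w,K \right)} = 2$ ($G{\left(w,K \right)} = 1 + 1 = 2$)
$Z{\left(j,E \right)} = -20 + 4 E$ ($Z{\left(j,E \right)} = 4 \left(-5 + E\right) = -20 + 4 E$)
$J{\left(L \right)} = 2 + L$
$T = 46$ ($T = \left(\left(-20 + 4 \left(-1\right)\right) + 1\right) \left(-2\right) = \left(\left(-20 - 4\right) + 1\right) \left(-2\right) = \left(-24 + 1\right) \left(-2\right) = \left(-23\right) \left(-2\right) = 46$)
$\left(T + J{\left(5 \right)}\right)^{2} = \left(46 + \left(2 + 5\right)\right)^{2} = \left(46 + 7\right)^{2} = 53^{2} = 2809$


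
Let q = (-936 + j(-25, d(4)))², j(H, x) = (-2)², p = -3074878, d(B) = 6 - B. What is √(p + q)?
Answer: I*√2206254 ≈ 1485.3*I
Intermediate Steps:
j(H, x) = 4
q = 868624 (q = (-936 + 4)² = (-932)² = 868624)
√(p + q) = √(-3074878 + 868624) = √(-2206254) = I*√2206254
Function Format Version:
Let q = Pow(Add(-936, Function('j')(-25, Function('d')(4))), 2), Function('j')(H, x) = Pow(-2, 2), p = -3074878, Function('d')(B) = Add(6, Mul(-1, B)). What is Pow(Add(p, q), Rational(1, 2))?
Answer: Mul(I, Pow(2206254, Rational(1, 2))) ≈ Mul(1485.3, I)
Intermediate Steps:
Function('j')(H, x) = 4
q = 868624 (q = Pow(Add(-936, 4), 2) = Pow(-932, 2) = 868624)
Pow(Add(p, q), Rational(1, 2)) = Pow(Add(-3074878, 868624), Rational(1, 2)) = Pow(-2206254, Rational(1, 2)) = Mul(I, Pow(2206254, Rational(1, 2)))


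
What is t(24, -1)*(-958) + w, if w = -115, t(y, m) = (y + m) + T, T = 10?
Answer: -31729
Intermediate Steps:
t(y, m) = 10 + m + y (t(y, m) = (y + m) + 10 = (m + y) + 10 = 10 + m + y)
t(24, -1)*(-958) + w = (10 - 1 + 24)*(-958) - 115 = 33*(-958) - 115 = -31614 - 115 = -31729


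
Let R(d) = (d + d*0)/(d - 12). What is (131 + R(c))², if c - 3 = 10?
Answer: 20736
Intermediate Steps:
c = 13 (c = 3 + 10 = 13)
R(d) = d/(-12 + d) (R(d) = (d + 0)/(-12 + d) = d/(-12 + d))
(131 + R(c))² = (131 + 13/(-12 + 13))² = (131 + 13/1)² = (131 + 13*1)² = (131 + 13)² = 144² = 20736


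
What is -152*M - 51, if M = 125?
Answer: -19051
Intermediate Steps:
-152*M - 51 = -152*125 - 51 = -19000 - 51 = -19051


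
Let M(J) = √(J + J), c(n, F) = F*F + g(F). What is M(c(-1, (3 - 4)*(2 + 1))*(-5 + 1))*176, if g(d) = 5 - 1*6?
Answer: 1408*I ≈ 1408.0*I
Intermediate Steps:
g(d) = -1 (g(d) = 5 - 6 = -1)
c(n, F) = -1 + F² (c(n, F) = F*F - 1 = F² - 1 = -1 + F²)
M(J) = √2*√J (M(J) = √(2*J) = √2*√J)
M(c(-1, (3 - 4)*(2 + 1))*(-5 + 1))*176 = (√2*√((-1 + ((3 - 4)*(2 + 1))²)*(-5 + 1)))*176 = (√2*√((-1 + (-1*3)²)*(-4)))*176 = (√2*√((-1 + (-3)²)*(-4)))*176 = (√2*√((-1 + 9)*(-4)))*176 = (√2*√(8*(-4)))*176 = (√2*√(-32))*176 = (√2*(4*I*√2))*176 = (8*I)*176 = 1408*I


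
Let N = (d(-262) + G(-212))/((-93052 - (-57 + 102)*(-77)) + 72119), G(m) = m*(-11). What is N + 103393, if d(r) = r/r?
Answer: 1806066591/17468 ≈ 1.0339e+5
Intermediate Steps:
G(m) = -11*m
d(r) = 1
N = -2333/17468 (N = (1 - 11*(-212))/((-93052 - (-57 + 102)*(-77)) + 72119) = (1 + 2332)/((-93052 - 45*(-77)) + 72119) = 2333/((-93052 - 1*(-3465)) + 72119) = 2333/((-93052 + 3465) + 72119) = 2333/(-89587 + 72119) = 2333/(-17468) = 2333*(-1/17468) = -2333/17468 ≈ -0.13356)
N + 103393 = -2333/17468 + 103393 = 1806066591/17468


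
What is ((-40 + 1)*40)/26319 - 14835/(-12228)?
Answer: 41262965/35758748 ≈ 1.1539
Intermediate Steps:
((-40 + 1)*40)/26319 - 14835/(-12228) = -39*40*(1/26319) - 14835*(-1/12228) = -1560*1/26319 + 4945/4076 = -520/8773 + 4945/4076 = 41262965/35758748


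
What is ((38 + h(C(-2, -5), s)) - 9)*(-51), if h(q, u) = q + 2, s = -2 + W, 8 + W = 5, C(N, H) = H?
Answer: -1326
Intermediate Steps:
W = -3 (W = -8 + 5 = -3)
s = -5 (s = -2 - 3 = -5)
h(q, u) = 2 + q
((38 + h(C(-2, -5), s)) - 9)*(-51) = ((38 + (2 - 5)) - 9)*(-51) = ((38 - 3) - 9)*(-51) = (35 - 9)*(-51) = 26*(-51) = -1326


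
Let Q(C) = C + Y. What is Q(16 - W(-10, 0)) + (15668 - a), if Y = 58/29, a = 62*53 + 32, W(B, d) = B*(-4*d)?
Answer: 12368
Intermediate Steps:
W(B, d) = -4*B*d
a = 3318 (a = 3286 + 32 = 3318)
Y = 2 (Y = 58*(1/29) = 2)
Q(C) = 2 + C (Q(C) = C + 2 = 2 + C)
Q(16 - W(-10, 0)) + (15668 - a) = (2 + (16 - (-4)*(-10)*0)) + (15668 - 1*3318) = (2 + (16 - 1*0)) + (15668 - 3318) = (2 + (16 + 0)) + 12350 = (2 + 16) + 12350 = 18 + 12350 = 12368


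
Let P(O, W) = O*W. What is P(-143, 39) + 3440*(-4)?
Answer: -19337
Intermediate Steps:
P(-143, 39) + 3440*(-4) = -143*39 + 3440*(-4) = -5577 - 13760 = -19337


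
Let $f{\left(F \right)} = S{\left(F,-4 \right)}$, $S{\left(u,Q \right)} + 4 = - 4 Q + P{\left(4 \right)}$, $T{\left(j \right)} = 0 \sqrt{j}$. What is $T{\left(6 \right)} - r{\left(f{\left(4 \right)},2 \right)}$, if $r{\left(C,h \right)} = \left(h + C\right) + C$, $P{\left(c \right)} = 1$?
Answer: $-28$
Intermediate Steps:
$T{\left(j \right)} = 0$
$S{\left(u,Q \right)} = -3 - 4 Q$ ($S{\left(u,Q \right)} = -4 - \left(-1 + 4 Q\right) = -3 - 4 Q$)
$f{\left(F \right)} = 13$ ($f{\left(F \right)} = -3 - -16 = -3 + 16 = 13$)
$r{\left(C,h \right)} = h + 2 C$ ($r{\left(C,h \right)} = \left(C + h\right) + C = h + 2 C$)
$T{\left(6 \right)} - r{\left(f{\left(4 \right)},2 \right)} = 0 - \left(2 + 2 \cdot 13\right) = 0 - \left(2 + 26\right) = 0 - 28 = -28$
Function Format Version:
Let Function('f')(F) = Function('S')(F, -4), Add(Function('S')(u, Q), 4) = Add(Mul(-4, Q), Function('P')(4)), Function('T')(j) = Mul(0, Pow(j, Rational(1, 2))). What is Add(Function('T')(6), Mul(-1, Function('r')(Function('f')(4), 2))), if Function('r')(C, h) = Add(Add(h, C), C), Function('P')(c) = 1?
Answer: -28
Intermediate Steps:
Function('T')(j) = 0
Function('S')(u, Q) = Add(-3, Mul(-4, Q)) (Function('S')(u, Q) = Add(-4, Add(Mul(-4, Q), 1)) = Add(-4, Add(1, Mul(-4, Q))) = Add(-3, Mul(-4, Q)))
Function('f')(F) = 13 (Function('f')(F) = Add(-3, Mul(-4, -4)) = Add(-3, 16) = 13)
Function('r')(C, h) = Add(h, Mul(2, C)) (Function('r')(C, h) = Add(Add(C, h), C) = Add(h, Mul(2, C)))
Add(Function('T')(6), Mul(-1, Function('r')(Function('f')(4), 2))) = Add(0, Mul(-1, Add(2, Mul(2, 13)))) = Add(0, Mul(-1, Add(2, 26))) = Add(0, Mul(-1, 28)) = Add(0, -28) = -28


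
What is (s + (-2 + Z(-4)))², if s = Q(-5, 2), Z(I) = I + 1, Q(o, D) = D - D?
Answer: 25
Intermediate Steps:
Q(o, D) = 0
Z(I) = 1 + I
s = 0
(s + (-2 + Z(-4)))² = (0 + (-2 + (1 - 4)))² = (0 + (-2 - 3))² = (0 - 5)² = (-5)² = 25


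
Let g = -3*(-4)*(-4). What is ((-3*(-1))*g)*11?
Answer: -1584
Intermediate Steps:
g = -48 (g = 12*(-4) = -48)
((-3*(-1))*g)*11 = (-3*(-1)*(-48))*11 = (3*(-48))*11 = -144*11 = -1584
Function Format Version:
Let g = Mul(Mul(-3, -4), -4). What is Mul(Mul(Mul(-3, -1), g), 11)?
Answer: -1584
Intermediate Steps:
g = -48 (g = Mul(12, -4) = -48)
Mul(Mul(Mul(-3, -1), g), 11) = Mul(Mul(Mul(-3, -1), -48), 11) = Mul(Mul(3, -48), 11) = Mul(-144, 11) = -1584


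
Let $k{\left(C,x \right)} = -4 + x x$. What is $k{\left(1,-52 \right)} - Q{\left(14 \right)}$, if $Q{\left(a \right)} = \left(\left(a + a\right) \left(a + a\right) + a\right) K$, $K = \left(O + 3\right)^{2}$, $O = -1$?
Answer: $-492$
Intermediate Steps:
$k{\left(C,x \right)} = -4 + x^{2}$
$K = 4$ ($K = \left(-1 + 3\right)^{2} = 2^{2} = 4$)
$Q{\left(a \right)} = 4 a + 16 a^{2}$ ($Q{\left(a \right)} = \left(\left(a + a\right) \left(a + a\right) + a\right) 4 = \left(2 a 2 a + a\right) 4 = \left(4 a^{2} + a\right) 4 = \left(a + 4 a^{2}\right) 4 = 4 a + 16 a^{2}$)
$k{\left(1,-52 \right)} - Q{\left(14 \right)} = \left(-4 + \left(-52\right)^{2}\right) - 4 \cdot 14 \left(1 + 4 \cdot 14\right) = \left(-4 + 2704\right) - 4 \cdot 14 \left(1 + 56\right) = 2700 - 4 \cdot 14 \cdot 57 = 2700 - 3192 = -492$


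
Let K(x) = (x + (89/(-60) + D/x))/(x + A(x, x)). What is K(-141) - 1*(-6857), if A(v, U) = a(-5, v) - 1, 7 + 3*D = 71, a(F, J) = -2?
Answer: 8354678369/1218240 ≈ 6858.0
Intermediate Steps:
D = 64/3 (D = -7/3 + (⅓)*71 = -7/3 + 71/3 = 64/3 ≈ 21.333)
A(v, U) = -3 (A(v, U) = -2 - 1 = -3)
K(x) = (-89/60 + x + 64/(3*x))/(-3 + x) (K(x) = (x + (89/(-60) + 64/(3*x)))/(x - 3) = (x + (89*(-1/60) + 64/(3*x)))/(-3 + x) = (x + (-89/60 + 64/(3*x)))/(-3 + x) = (-89/60 + x + 64/(3*x))/(-3 + x))
K(-141) - 1*(-6857) = (1/60)*(1280 - 89*(-141) + 60*(-141)²)/(-141*(-3 - 141)) - 1*(-6857) = (1/60)*(-1/141)*(1280 + 12549 + 60*19881)/(-144) + 6857 = (1/60)*(-1/141)*(-1/144)*(1280 + 12549 + 1192860) + 6857 = (1/60)*(-1/141)*(-1/144)*1206689 + 6857 = 1206689/1218240 + 6857 = 8354678369/1218240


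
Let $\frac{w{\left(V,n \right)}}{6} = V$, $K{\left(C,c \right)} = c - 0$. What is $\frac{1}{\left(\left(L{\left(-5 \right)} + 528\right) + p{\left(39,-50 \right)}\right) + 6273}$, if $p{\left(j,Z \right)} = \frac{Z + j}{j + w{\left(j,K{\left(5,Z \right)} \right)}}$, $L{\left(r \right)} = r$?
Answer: $\frac{273}{1855297} \approx 0.00014715$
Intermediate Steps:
$K{\left(C,c \right)} = c$ ($K{\left(C,c \right)} = c + 0 = c$)
$w{\left(V,n \right)} = 6 V$
$p{\left(j,Z \right)} = \frac{Z + j}{7 j}$ ($p{\left(j,Z \right)} = \frac{Z + j}{j + 6 j} = \frac{Z + j}{7 j}$)
$\frac{1}{\left(\left(L{\left(-5 \right)} + 528\right) + p{\left(39,-50 \right)}\right) + 6273} = \frac{1}{\left(\left(-5 + 528\right) + \frac{-50 + 39}{7 \cdot 39}\right) + 6273} = \frac{1}{\left(523 + \frac{1}{7} \cdot \frac{1}{39} \left(-11\right)\right) + 6273} = \frac{1}{\left(523 - \frac{11}{273}\right) + 6273} = \frac{1}{\frac{142768}{273} + 6273} = \frac{1}{\frac{1855297}{273}} = \frac{273}{1855297}$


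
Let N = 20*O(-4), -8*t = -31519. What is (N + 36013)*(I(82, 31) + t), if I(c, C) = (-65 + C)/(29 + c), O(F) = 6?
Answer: 126405410821/888 ≈ 1.4235e+8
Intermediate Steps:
t = 31519/8 (t = -⅛*(-31519) = 31519/8 ≈ 3939.9)
I(c, C) = (-65 + C)/(29 + c)
N = 120 (N = 20*6 = 120)
(N + 36013)*(I(82, 31) + t) = (120 + 36013)*((-65 + 31)/(29 + 82) + 31519/8) = 36133*(-34/111 + 31519/8) = 36133*(3498337/888) = 126405410821/888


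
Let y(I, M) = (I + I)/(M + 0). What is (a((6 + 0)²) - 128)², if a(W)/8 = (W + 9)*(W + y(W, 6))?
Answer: 294191104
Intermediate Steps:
y(I, M) = 2*I/M (y(I, M) = (2*I)/M = 2*I/M)
a(W) = 32*W*(9 + W)/3 (a(W) = 8*((W + 9)*(W + 2*W/6)) = 8*((9 + W)*(W + 2*W*(⅙))) = 8*((9 + W)*(W + W/3)) = 8*((9 + W)*(4*W/3)) = 8*(4*W*(9 + W)/3) = 32*W*(9 + W)/3)
(a((6 + 0)²) - 128)² = (32*(6 + 0)²*(9 + (6 + 0)²)/3 - 128)² = ((32/3)*6²*(9 + 6²) - 128)² = ((32/3)*36*(9 + 36) - 128)² = ((32/3)*36*45 - 128)² = (17280 - 128)² = 17152² = 294191104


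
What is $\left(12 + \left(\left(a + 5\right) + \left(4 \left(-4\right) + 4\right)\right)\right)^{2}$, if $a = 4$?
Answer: $81$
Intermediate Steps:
$\left(12 + \left(\left(a + 5\right) + \left(4 \left(-4\right) + 4\right)\right)\right)^{2} = \left(12 + \left(\left(4 + 5\right) + \left(4 \left(-4\right) + 4\right)\right)\right)^{2} = \left(12 + \left(9 + \left(-16 + 4\right)\right)\right)^{2} = \left(12 + \left(9 - 12\right)\right)^{2} = \left(12 - 3\right)^{2} = 9^{2} = 81$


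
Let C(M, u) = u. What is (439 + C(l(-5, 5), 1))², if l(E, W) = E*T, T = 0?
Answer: 193600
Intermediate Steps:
l(E, W) = 0 (l(E, W) = E*0 = 0)
(439 + C(l(-5, 5), 1))² = (439 + 1)² = 440² = 193600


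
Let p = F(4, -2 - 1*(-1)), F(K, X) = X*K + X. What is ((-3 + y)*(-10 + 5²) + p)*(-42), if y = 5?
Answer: -1050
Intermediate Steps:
F(K, X) = X + K*X (F(K, X) = K*X + X = X + K*X)
p = -5 (p = (-2 - 1*(-1))*(1 + 4) = (-2 + 1)*5 = -1*5 = -5)
((-3 + y)*(-10 + 5²) + p)*(-42) = ((-3 + 5)*(-10 + 5²) - 5)*(-42) = (2*(-10 + 25) - 5)*(-42) = (2*15 - 5)*(-42) = (30 - 5)*(-42) = 25*(-42) = -1050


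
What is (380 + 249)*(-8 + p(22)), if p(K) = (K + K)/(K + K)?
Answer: -4403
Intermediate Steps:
p(K) = 1 (p(K) = (2*K)/((2*K)) = (2*K)*(1/(2*K)) = 1)
(380 + 249)*(-8 + p(22)) = (380 + 249)*(-8 + 1) = 629*(-7) = -4403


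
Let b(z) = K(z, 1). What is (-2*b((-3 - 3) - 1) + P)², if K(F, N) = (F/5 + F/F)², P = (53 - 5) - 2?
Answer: 1304164/625 ≈ 2086.7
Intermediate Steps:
P = 46 (P = 48 - 2 = 46)
K(F, N) = (1 + F/5)² (K(F, N) = (F*(⅕) + 1)² = (F/5 + 1)² = (1 + F/5)²)
b(z) = (5 + z)²/25
(-2*b((-3 - 3) - 1) + P)² = (-2*(5 + ((-3 - 3) - 1))²/25 + 46)² = (-2*(5 + (-6 - 1))²/25 + 46)² = (-2*(5 - 7)²/25 + 46)² = (-2*(-2)²/25 + 46)² = (-2*4/25 + 46)² = (-8/25 + 46)² = (1142/25)² = 1304164/625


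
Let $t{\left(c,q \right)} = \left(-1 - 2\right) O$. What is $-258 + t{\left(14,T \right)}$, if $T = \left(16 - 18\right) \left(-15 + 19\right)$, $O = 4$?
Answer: $-270$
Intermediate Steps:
$T = -8$ ($T = \left(-2\right) 4 = -8$)
$t{\left(c,q \right)} = -12$ ($t{\left(c,q \right)} = \left(-1 - 2\right) 4 = \left(-3\right) 4 = -12$)
$-258 + t{\left(14,T \right)} = -258 - 12 = -270$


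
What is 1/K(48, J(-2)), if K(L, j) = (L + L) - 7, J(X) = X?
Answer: 1/89 ≈ 0.011236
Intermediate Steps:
K(L, j) = -7 + 2*L (K(L, j) = 2*L - 7 = -7 + 2*L)
1/K(48, J(-2)) = 1/(-7 + 2*48) = 1/(-7 + 96) = 1/89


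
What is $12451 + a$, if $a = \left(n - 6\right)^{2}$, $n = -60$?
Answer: $16807$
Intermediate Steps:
$a = 4356$ ($a = \left(-60 - 6\right)^{2} = \left(-66\right)^{2} = 4356$)
$12451 + a = 12451 + 4356 = 16807$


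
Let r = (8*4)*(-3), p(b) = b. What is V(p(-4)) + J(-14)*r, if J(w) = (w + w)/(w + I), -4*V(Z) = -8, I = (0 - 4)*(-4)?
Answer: 1346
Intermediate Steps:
I = 16 (I = -4*(-4) = 16)
r = -96 (r = 32*(-3) = -96)
V(Z) = 2 (V(Z) = -¼*(-8) = 2)
J(w) = 2*w/(16 + w) (J(w) = (w + w)/(w + 16) = (2*w)/(16 + w) = 2*w/(16 + w))
V(p(-4)) + J(-14)*r = 2 + (2*(-14)/(16 - 14))*(-96) = 2 + (2*(-14)/2)*(-96) = 2 + (2*(-14)*(½))*(-96) = 2 - 14*(-96) = 2 + 1344 = 1346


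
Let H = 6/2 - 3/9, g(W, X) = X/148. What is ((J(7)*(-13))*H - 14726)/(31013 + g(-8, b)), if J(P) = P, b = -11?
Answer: -6646088/13769739 ≈ -0.48266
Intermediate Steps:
g(W, X) = X/148 (g(W, X) = X*(1/148) = X/148)
H = 8/3 (H = 6*(1/2) - 3*1/9 = 3 - 1/3 = 8/3 ≈ 2.6667)
((J(7)*(-13))*H - 14726)/(31013 + g(-8, b)) = ((7*(-13))*(8/3) - 14726)/(31013 + (1/148)*(-11)) = (-91*8/3 - 14726)/(31013 - 11/148) = (-728/3 - 14726)/(4589913/148) = -44906/3*148/4589913 = -6646088/13769739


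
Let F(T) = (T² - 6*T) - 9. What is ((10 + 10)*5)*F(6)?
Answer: -900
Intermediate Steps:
F(T) = -9 + T² - 6*T
((10 + 10)*5)*F(6) = ((10 + 10)*5)*(-9 + 6² - 6*6) = (20*5)*(-9 + 36 - 36) = 100*(-9) = -900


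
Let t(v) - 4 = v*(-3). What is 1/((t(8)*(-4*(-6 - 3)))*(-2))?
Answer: 1/1440 ≈ 0.00069444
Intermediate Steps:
t(v) = 4 - 3*v (t(v) = 4 + v*(-3) = 4 - 3*v)
1/((t(8)*(-4*(-6 - 3)))*(-2)) = 1/(((4 - 3*8)*(-4*(-6 - 3)))*(-2)) = 1/(((4 - 24)*(-4*(-9)))*(-2)) = 1/(-20*36*(-2)) = 1/(-720*(-2)) = 1/1440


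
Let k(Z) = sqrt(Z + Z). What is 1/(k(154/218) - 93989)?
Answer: -1463543/137556943005 - sqrt(16786)/962898601035 ≈ -1.0640e-5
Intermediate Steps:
k(Z) = sqrt(2)*sqrt(Z) (k(Z) = sqrt(2*Z) = sqrt(2)*sqrt(Z))
1/(k(154/218) - 93989) = 1/(sqrt(2)*sqrt(154/218) - 93989) = 1/(sqrt(2)*sqrt(154*(1/218)) - 93989) = 1/(sqrt(2)*sqrt(77/109) - 93989) = 1/(sqrt(2)*(sqrt(8393)/109) - 93989) = 1/(sqrt(16786)/109 - 93989) = 1/(-93989 + sqrt(16786)/109)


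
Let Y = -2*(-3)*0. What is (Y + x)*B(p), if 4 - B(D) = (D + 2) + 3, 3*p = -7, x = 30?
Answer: 40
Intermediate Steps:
p = -7/3 (p = (⅓)*(-7) = -7/3 ≈ -2.3333)
Y = 0 (Y = 6*0 = 0)
B(D) = -1 - D (B(D) = 4 - ((D + 2) + 3) = 4 - ((2 + D) + 3) = 4 - (5 + D) = 4 + (-5 - D) = -1 - D)
(Y + x)*B(p) = (0 + 30)*(-1 - 1*(-7/3)) = 30*(-1 + 7/3) = 30*(4/3) = 40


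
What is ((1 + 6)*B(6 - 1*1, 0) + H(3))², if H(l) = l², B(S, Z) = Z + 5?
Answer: 1936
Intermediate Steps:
B(S, Z) = 5 + Z
((1 + 6)*B(6 - 1*1, 0) + H(3))² = ((1 + 6)*(5 + 0) + 3²)² = (7*5 + 9)² = (35 + 9)² = 44² = 1936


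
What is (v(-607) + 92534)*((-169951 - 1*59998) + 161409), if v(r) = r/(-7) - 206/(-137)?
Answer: -6088045417780/959 ≈ -6.3483e+9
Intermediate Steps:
v(r) = 206/137 - r/7 (v(r) = r*(-1/7) - 206*(-1/137) = -r/7 + 206/137 = 206/137 - r/7)
(v(-607) + 92534)*((-169951 - 1*59998) + 161409) = ((206/137 - 1/7*(-607)) + 92534)*((-169951 - 1*59998) + 161409) = ((206/137 + 607/7) + 92534)*((-169951 - 59998) + 161409) = (84601/959 + 92534)*(-229949 + 161409) = (88824707/959)*(-68540) = -6088045417780/959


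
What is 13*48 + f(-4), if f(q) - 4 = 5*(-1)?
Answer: 623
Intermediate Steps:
f(q) = -1 (f(q) = 4 + 5*(-1) = 4 - 5 = -1)
13*48 + f(-4) = 13*48 - 1 = 624 - 1 = 623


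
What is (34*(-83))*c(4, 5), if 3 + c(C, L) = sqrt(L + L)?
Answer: 8466 - 2822*sqrt(10) ≈ -457.95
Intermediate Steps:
c(C, L) = -3 + sqrt(2)*sqrt(L) (c(C, L) = -3 + sqrt(L + L) = -3 + sqrt(2*L) = -3 + sqrt(2)*sqrt(L))
(34*(-83))*c(4, 5) = (34*(-83))*(-3 + sqrt(2)*sqrt(5)) = -2822*(-3 + sqrt(10)) = 8466 - 2822*sqrt(10)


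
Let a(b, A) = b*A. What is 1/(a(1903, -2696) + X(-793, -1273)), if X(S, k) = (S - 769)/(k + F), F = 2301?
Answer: -514/2637071613 ≈ -1.9491e-7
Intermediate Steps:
X(S, k) = (-769 + S)/(2301 + k) (X(S, k) = (S - 769)/(k + 2301) = (-769 + S)/(2301 + k))
a(b, A) = A*b
1/(a(1903, -2696) + X(-793, -1273)) = 1/(-2696*1903 + (-769 - 793)/(2301 - 1273)) = 1/(-5130488 - 1562/1028) = 1/(-5130488 + (1/1028)*(-1562)) = 1/(-5130488 - 781/514) = 1/(-2637071613/514) = -514/2637071613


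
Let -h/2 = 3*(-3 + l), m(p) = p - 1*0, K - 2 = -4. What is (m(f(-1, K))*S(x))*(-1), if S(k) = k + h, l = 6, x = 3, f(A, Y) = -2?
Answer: -30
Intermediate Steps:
K = -2 (K = 2 - 4 = -2)
m(p) = p (m(p) = p + 0 = p)
h = -18 (h = -6*(-3 + 6) = -6*3 = -2*9 = -18)
S(k) = -18 + k (S(k) = k - 18 = -18 + k)
(m(f(-1, K))*S(x))*(-1) = -2*(-18 + 3)*(-1) = -2*(-15)*(-1) = 30*(-1) = -30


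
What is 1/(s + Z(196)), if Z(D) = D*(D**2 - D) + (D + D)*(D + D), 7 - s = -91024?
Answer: 1/7735815 ≈ 1.2927e-7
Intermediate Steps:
s = 91031 (s = 7 - 1*(-91024) = 7 + 91024 = 91031)
Z(D) = 4*D**2 + D*(D**2 - D) (Z(D) = D*(D**2 - D) + (2*D)*(2*D) = D*(D**2 - D) + 4*D**2 = 4*D**2 + D*(D**2 - D))
1/(s + Z(196)) = 1/(91031 + 196**2*(3 + 196)) = 1/(91031 + 38416*199) = 1/(91031 + 7644784) = 1/7735815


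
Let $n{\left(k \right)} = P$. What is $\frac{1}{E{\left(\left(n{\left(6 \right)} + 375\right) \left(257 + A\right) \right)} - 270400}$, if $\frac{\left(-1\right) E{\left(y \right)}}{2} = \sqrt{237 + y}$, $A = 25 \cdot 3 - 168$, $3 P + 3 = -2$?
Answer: $- \frac{202800}{54836935609} + \frac{\sqrt{553173}}{109673871218} \approx -3.6915 \cdot 10^{-6}$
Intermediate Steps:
$P = - \frac{5}{3}$ ($P = -1 + \frac{1}{3} \left(-2\right) = -1 - \frac{2}{3} = - \frac{5}{3} \approx -1.6667$)
$A = -93$ ($A = 75 - 168 = -93$)
$n{\left(k \right)} = - \frac{5}{3}$
$E{\left(y \right)} = - 2 \sqrt{237 + y}$
$\frac{1}{E{\left(\left(n{\left(6 \right)} + 375\right) \left(257 + A\right) \right)} - 270400} = \frac{1}{- 2 \sqrt{237 + \left(- \frac{5}{3} + 375\right) \left(257 - 93\right)} - 270400} = \frac{1}{- 2 \sqrt{237 + \frac{1120}{3} \cdot 164} - 270400} = \frac{1}{- 2 \sqrt{237 + \frac{183680}{3}} - 270400} = \frac{1}{- 2 \sqrt{\frac{184391}{3}} - 270400} = \frac{1}{- 2 \frac{\sqrt{553173}}{3} - 270400} = \frac{1}{- \frac{2 \sqrt{553173}}{3} - 270400} = \frac{1}{-270400 - \frac{2 \sqrt{553173}}{3}}$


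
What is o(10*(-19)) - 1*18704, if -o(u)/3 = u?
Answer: -18134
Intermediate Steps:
o(u) = -3*u
o(10*(-19)) - 1*18704 = -30*(-19) - 1*18704 = -3*(-190) - 18704 = 570 - 18704 = -18134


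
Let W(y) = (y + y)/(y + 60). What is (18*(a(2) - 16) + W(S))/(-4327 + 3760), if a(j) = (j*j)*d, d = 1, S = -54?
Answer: 26/63 ≈ 0.41270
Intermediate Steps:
a(j) = j² (a(j) = (j*j)*1 = j²*1 = j²)
W(y) = 2*y/(60 + y) (W(y) = (2*y)/(60 + y) = 2*y/(60 + y))
(18*(a(2) - 16) + W(S))/(-4327 + 3760) = (18*(2² - 16) + 2*(-54)/(60 - 54))/(-4327 + 3760) = (18*(4 - 16) + 2*(-54)/6)/(-567) = (18*(-12) + 2*(-54)*(⅙))*(-1/567) = (-216 - 18)*(-1/567) = -234*(-1/567) = 26/63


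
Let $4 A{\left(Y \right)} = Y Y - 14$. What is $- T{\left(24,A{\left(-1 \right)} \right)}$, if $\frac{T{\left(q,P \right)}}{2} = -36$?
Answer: $72$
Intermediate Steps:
$A{\left(Y \right)} = - \frac{7}{2} + \frac{Y^{2}}{4}$ ($A{\left(Y \right)} = \frac{Y Y - 14}{4} = \frac{Y^{2} - 14}{4} = \frac{-14 + Y^{2}}{4} = - \frac{7}{2} + \frac{Y^{2}}{4}$)
$T{\left(q,P \right)} = -72$ ($T{\left(q,P \right)} = 2 \left(-36\right) = -72$)
$- T{\left(24,A{\left(-1 \right)} \right)} = \left(-1\right) \left(-72\right) = 72$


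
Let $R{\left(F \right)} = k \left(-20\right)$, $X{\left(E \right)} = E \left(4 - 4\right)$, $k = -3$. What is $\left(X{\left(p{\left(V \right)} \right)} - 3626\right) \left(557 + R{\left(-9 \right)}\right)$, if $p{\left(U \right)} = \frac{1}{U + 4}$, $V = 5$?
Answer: $-2237242$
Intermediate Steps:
$p{\left(U \right)} = \frac{1}{4 + U}$
$X{\left(E \right)} = 0$ ($X{\left(E \right)} = E 0 = 0$)
$R{\left(F \right)} = 60$ ($R{\left(F \right)} = \left(-3\right) \left(-20\right) = 60$)
$\left(X{\left(p{\left(V \right)} \right)} - 3626\right) \left(557 + R{\left(-9 \right)}\right) = \left(0 - 3626\right) \left(557 + 60\right) = \left(-3626\right) 617 = -2237242$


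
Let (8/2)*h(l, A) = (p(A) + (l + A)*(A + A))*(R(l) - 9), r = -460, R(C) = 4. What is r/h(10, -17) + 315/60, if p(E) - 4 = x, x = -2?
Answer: 407/60 ≈ 6.7833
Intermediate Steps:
p(E) = 2 (p(E) = 4 - 2 = 2)
h(l, A) = -5/2 - 5*A*(A + l)/2 (h(l, A) = ((2 + (l + A)*(A + A))*(4 - 9))/4 = ((2 + (A + l)*(2*A))*(-5))/4 = ((2 + 2*A*(A + l))*(-5))/4 = (-10 - 10*A*(A + l))/4 = -5/2 - 5*A*(A + l)/2)
r/h(10, -17) + 315/60 = -460/(-5/2 - 5/2*(-17)² - 5/2*(-17)*10) + 315/60 = -460/(-5/2 - 5/2*289 + 425) + 315*(1/60) = -460/(-5/2 - 1445/2 + 425) + 21/4 = -460/(-300) + 21/4 = -460*(-1/300) + 21/4 = 23/15 + 21/4 = 407/60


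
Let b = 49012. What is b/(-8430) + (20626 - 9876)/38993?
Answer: -910251208/164355495 ≈ -5.5383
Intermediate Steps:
b/(-8430) + (20626 - 9876)/38993 = 49012/(-8430) + (20626 - 9876)/38993 = 49012*(-1/8430) + 10750*(1/38993) = -24506/4215 + 10750/38993 = -910251208/164355495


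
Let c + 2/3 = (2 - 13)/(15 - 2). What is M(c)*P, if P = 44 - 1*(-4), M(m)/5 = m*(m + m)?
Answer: 556960/507 ≈ 1098.5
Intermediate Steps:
c = -59/39 (c = -⅔ + (2 - 13)/(15 - 2) = -⅔ - 11/13 = -59/39 ≈ -1.5128)
M(m) = 10*m² (M(m) = 5*(m*(m + m)) = 5*(m*(2*m)) = 5*(2*m²) = 10*m²)
P = 48 (P = 44 + 4 = 48)
M(c)*P = (10*(-59/39)²)*48 = (10*(3481/1521))*48 = (34810/1521)*48 = 556960/507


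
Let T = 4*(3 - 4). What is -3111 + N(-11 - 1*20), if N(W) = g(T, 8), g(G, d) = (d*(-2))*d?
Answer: -3239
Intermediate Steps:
T = -4 (T = 4*(-1) = -4)
g(G, d) = -2*d² (g(G, d) = (-2*d)*d = -2*d²)
N(W) = -128 (N(W) = -2*8² = -2*64 = -128)
-3111 + N(-11 - 1*20) = -3111 - 128 = -3239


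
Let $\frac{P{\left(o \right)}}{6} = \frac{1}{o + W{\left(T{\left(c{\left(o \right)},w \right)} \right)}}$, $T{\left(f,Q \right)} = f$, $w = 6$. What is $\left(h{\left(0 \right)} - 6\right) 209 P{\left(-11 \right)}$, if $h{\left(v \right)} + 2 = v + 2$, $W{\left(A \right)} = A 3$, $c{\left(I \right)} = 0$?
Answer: $684$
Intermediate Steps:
$W{\left(A \right)} = 3 A$
$h{\left(v \right)} = v$ ($h{\left(v \right)} = -2 + \left(v + 2\right) = -2 + \left(2 + v\right) = v$)
$P{\left(o \right)} = \frac{6}{o}$ ($P{\left(o \right)} = \frac{6}{o + 3 \cdot 0} = \frac{6}{o + 0} = \frac{6}{o}$)
$\left(h{\left(0 \right)} - 6\right) 209 P{\left(-11 \right)} = \left(0 - 6\right) 209 \frac{6}{-11} = \left(0 - 6\right) 209 \cdot 6 \left(- \frac{1}{11}\right) = \left(-6\right) 209 \left(- \frac{6}{11}\right) = \left(-1254\right) \left(- \frac{6}{11}\right) = 684$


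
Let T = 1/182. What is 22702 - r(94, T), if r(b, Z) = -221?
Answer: 22923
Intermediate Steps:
T = 1/182 ≈ 0.0054945
22702 - r(94, T) = 22702 - 1*(-221) = 22702 + 221 = 22923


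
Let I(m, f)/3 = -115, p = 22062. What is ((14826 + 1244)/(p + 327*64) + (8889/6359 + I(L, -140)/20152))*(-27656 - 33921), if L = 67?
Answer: -59519396626382531/550902095832 ≈ -1.0804e+5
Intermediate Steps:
I(m, f) = -345 (I(m, f) = 3*(-115) = -345)
((14826 + 1244)/(p + 327*64) + (8889/6359 + I(L, -140)/20152))*(-27656 - 33921) = ((14826 + 1244)/(22062 + 327*64) + (8889/6359 - 345/20152))*(-27656 - 33921) = (16070/(22062 + 20928) + (8889*(1/6359) - 345*1/20152))*(-61577) = (16070/42990 + (8889/6359 - 345/20152))*(-61577) = (16070*(1/42990) + 176937273/128146568)*(-61577) = (1607/4299 + 176937273/128146568)*(-61577) = (966584871403/550902095832)*(-61577) = -59519396626382531/550902095832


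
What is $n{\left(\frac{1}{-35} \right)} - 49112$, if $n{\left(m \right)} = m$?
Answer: $- \frac{1718921}{35} \approx -49112.0$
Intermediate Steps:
$n{\left(\frac{1}{-35} \right)} - 49112 = \frac{1}{-35} - 49112 = - \frac{1}{35} - 49112 = - \frac{1718921}{35}$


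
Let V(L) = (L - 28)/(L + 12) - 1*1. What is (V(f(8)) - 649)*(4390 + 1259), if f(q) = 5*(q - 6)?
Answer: -40441191/11 ≈ -3.6765e+6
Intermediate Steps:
f(q) = -30 + 5*q (f(q) = 5*(-6 + q) = -30 + 5*q)
V(L) = -1 + (-28 + L)/(12 + L) (V(L) = (-28 + L)/(12 + L) - 1 = -1 + (-28 + L)/(12 + L))
(V(f(8)) - 649)*(4390 + 1259) = (-40/(12 + (-30 + 5*8)) - 649)*(4390 + 1259) = (-40/(12 + (-30 + 40)) - 649)*5649 = (-40/(12 + 10) - 649)*5649 = (-40/22 - 649)*5649 = (-40*1/22 - 649)*5649 = (-20/11 - 649)*5649 = -7159/11*5649 = -40441191/11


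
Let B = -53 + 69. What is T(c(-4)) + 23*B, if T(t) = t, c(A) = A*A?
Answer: 384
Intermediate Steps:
c(A) = A**2
B = 16
T(c(-4)) + 23*B = (-4)**2 + 23*16 = 16 + 368 = 384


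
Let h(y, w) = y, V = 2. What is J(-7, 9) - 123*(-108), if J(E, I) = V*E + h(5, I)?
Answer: 13275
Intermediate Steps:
J(E, I) = 5 + 2*E (J(E, I) = 2*E + 5 = 5 + 2*E)
J(-7, 9) - 123*(-108) = (5 + 2*(-7)) - 123*(-108) = (5 - 14) + 13284 = -9 + 13284 = 13275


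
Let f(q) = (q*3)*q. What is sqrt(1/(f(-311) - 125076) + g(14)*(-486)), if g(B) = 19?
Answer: I*sqrt(27962314207451)/55029 ≈ 96.094*I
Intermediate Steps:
f(q) = 3*q**2 (f(q) = (3*q)*q = 3*q**2)
sqrt(1/(f(-311) - 125076) + g(14)*(-486)) = sqrt(1/(3*(-311)**2 - 125076) + 19*(-486)) = sqrt(1/(3*96721 - 125076) - 9234) = sqrt(1/(290163 - 125076) - 9234) = sqrt(1/165087 - 9234) = sqrt(-1524413357/165087) = I*sqrt(27962314207451)/55029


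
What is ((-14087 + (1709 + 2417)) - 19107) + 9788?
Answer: -19280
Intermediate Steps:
((-14087 + (1709 + 2417)) - 19107) + 9788 = ((-14087 + 4126) - 19107) + 9788 = (-9961 - 19107) + 9788 = -29068 + 9788 = -19280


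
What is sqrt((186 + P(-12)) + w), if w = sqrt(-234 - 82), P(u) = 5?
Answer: sqrt(191 + 2*I*sqrt(79)) ≈ 13.835 + 0.64243*I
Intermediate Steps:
w = 2*I*sqrt(79) (w = sqrt(-316) = 2*I*sqrt(79) ≈ 17.776*I)
sqrt((186 + P(-12)) + w) = sqrt((186 + 5) + 2*I*sqrt(79)) = sqrt(191 + 2*I*sqrt(79))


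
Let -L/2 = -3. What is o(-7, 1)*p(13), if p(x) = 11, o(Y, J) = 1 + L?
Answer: 77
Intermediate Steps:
L = 6 (L = -2*(-3) = 6)
o(Y, J) = 7 (o(Y, J) = 1 + 6 = 7)
o(-7, 1)*p(13) = 7*11 = 77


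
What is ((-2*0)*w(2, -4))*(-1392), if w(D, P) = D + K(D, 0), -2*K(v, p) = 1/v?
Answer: 0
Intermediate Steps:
K(v, p) = -1/(2*v)
w(D, P) = D - 1/(2*D)
((-2*0)*w(2, -4))*(-1392) = ((-2*0)*(2 - 1/2/2))*(-1392) = (0*(2 - 1/2*1/2))*(-1392) = (0*(2 - 1/4))*(-1392) = (0*(7/4))*(-1392) = 0*(-1392) = 0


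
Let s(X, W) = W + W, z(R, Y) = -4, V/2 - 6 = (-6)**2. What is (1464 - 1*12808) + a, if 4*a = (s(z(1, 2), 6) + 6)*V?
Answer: -10966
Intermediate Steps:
V = 84 (V = 12 + 2*(-6)**2 = 12 + 2*36 = 12 + 72 = 84)
s(X, W) = 2*W
a = 378 (a = ((2*6 + 6)*84)/4 = ((12 + 6)*84)/4 = (18*84)/4 = (1/4)*1512 = 378)
(1464 - 1*12808) + a = (1464 - 1*12808) + 378 = (1464 - 12808) + 378 = -11344 + 378 = -10966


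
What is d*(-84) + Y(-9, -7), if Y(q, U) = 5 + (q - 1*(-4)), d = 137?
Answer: -11508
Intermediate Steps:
Y(q, U) = 9 + q (Y(q, U) = 5 + (q + 4) = 5 + (4 + q) = 9 + q)
d*(-84) + Y(-9, -7) = 137*(-84) + (9 - 9) = -11508 + 0 = -11508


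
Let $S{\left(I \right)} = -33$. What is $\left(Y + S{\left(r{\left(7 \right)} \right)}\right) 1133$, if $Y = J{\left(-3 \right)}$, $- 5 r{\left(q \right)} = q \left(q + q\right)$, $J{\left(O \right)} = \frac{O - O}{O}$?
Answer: $-37389$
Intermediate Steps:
$J{\left(O \right)} = 0$ ($J{\left(O \right)} = \frac{0}{O} = 0$)
$r{\left(q \right)} = - \frac{2 q^{2}}{5}$ ($r{\left(q \right)} = - \frac{q \left(q + q\right)}{5} = - \frac{q 2 q}{5} = - \frac{2 q^{2}}{5}$)
$Y = 0$
$\left(Y + S{\left(r{\left(7 \right)} \right)}\right) 1133 = \left(0 - 33\right) 1133 = \left(-33\right) 1133 = -37389$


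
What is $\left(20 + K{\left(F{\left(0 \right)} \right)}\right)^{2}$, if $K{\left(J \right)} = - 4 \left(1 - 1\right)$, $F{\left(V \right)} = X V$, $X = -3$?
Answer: $400$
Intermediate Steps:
$F{\left(V \right)} = - 3 V$
$K{\left(J \right)} = 0$ ($K{\left(J \right)} = \left(-4\right) 0 = 0$)
$\left(20 + K{\left(F{\left(0 \right)} \right)}\right)^{2} = \left(20 + 0\right)^{2} = 20^{2} = 400$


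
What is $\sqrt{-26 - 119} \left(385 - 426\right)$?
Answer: $- 41 i \sqrt{145} \approx - 493.71 i$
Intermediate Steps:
$\sqrt{-26 - 119} \left(385 - 426\right) = \sqrt{-145} \left(-41\right) = i \sqrt{145} \left(-41\right) = - 41 i \sqrt{145}$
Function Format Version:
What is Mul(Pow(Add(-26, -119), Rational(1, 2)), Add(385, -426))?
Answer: Mul(-41, I, Pow(145, Rational(1, 2))) ≈ Mul(-493.71, I)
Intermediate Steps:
Mul(Pow(Add(-26, -119), Rational(1, 2)), Add(385, -426)) = Mul(Pow(-145, Rational(1, 2)), -41) = Mul(Mul(I, Pow(145, Rational(1, 2))), -41) = Mul(-41, I, Pow(145, Rational(1, 2)))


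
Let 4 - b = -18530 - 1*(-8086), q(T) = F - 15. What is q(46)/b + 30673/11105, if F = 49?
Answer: 160424537/58012520 ≈ 2.7653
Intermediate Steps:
q(T) = 34 (q(T) = 49 - 15 = 34)
b = 10448 (b = 4 - (-18530 - 1*(-8086)) = 4 - (-18530 + 8086) = 4 - 1*(-10444) = 4 + 10444 = 10448)
q(46)/b + 30673/11105 = 34/10448 + 30673/11105 = 34*(1/10448) + 30673*(1/11105) = 17/5224 + 30673/11105 = 160424537/58012520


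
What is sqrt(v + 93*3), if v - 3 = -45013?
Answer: I*sqrt(44731) ≈ 211.5*I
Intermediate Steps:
v = -45010 (v = 3 - 45013 = -45010)
sqrt(v + 93*3) = sqrt(-45010 + 93*3) = sqrt(-45010 + 279) = sqrt(-44731) = I*sqrt(44731)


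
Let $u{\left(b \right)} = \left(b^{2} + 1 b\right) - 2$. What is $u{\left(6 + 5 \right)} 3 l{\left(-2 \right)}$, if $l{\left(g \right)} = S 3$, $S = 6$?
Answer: $7020$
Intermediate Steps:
$l{\left(g \right)} = 18$ ($l{\left(g \right)} = 6 \cdot 3 = 18$)
$u{\left(b \right)} = -2 + b + b^{2}$ ($u{\left(b \right)} = \left(b^{2} + b\right) - 2 = \left(b + b^{2}\right) - 2 = -2 + b + b^{2}$)
$u{\left(6 + 5 \right)} 3 l{\left(-2 \right)} = \left(-2 + \left(6 + 5\right) + \left(6 + 5\right)^{2}\right) 3 \cdot 18 = \left(-2 + 11 + 11^{2}\right) 3 \cdot 18 = \left(-2 + 11 + 121\right) 3 \cdot 18 = 130 \cdot 3 \cdot 18 = 390 \cdot 18 = 7020$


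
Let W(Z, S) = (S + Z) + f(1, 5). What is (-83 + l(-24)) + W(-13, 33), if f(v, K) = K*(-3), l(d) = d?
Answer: -102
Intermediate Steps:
f(v, K) = -3*K
W(Z, S) = -15 + S + Z (W(Z, S) = (S + Z) - 3*5 = (S + Z) - 15 = -15 + S + Z)
(-83 + l(-24)) + W(-13, 33) = (-83 - 24) + (-15 + 33 - 13) = -107 + 5 = -102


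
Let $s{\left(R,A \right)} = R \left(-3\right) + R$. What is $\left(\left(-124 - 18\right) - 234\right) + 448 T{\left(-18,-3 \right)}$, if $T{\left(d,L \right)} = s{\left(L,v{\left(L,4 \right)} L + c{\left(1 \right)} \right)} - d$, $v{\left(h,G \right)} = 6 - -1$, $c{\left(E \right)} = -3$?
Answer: $10376$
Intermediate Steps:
$v{\left(h,G \right)} = 7$ ($v{\left(h,G \right)} = 6 + 1 = 7$)
$s{\left(R,A \right)} = - 2 R$ ($s{\left(R,A \right)} = - 3 R + R = - 2 R$)
$T{\left(d,L \right)} = - d - 2 L$ ($T{\left(d,L \right)} = - 2 L - d = - d - 2 L$)
$\left(\left(-124 - 18\right) - 234\right) + 448 T{\left(-18,-3 \right)} = \left(\left(-124 - 18\right) - 234\right) + 448 \left(\left(-1\right) \left(-18\right) - -6\right) = \left(-142 - 234\right) + 448 \left(18 + 6\right) = -376 + 448 \cdot 24 = -376 + 10752 = 10376$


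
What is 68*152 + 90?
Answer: 10426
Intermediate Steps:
68*152 + 90 = 10336 + 90 = 10426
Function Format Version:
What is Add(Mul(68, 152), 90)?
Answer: 10426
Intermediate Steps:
Add(Mul(68, 152), 90) = Add(10336, 90) = 10426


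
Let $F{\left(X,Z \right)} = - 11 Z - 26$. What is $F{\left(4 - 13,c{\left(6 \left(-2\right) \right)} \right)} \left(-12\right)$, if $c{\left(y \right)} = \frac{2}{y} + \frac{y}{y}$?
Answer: $422$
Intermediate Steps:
$c{\left(y \right)} = 1 + \frac{2}{y}$ ($c{\left(y \right)} = \frac{2}{y} + 1 = 1 + \frac{2}{y}$)
$F{\left(X,Z \right)} = -26 - 11 Z$
$F{\left(4 - 13,c{\left(6 \left(-2\right) \right)} \right)} \left(-12\right) = \left(-26 - 11 \frac{2 + 6 \left(-2\right)}{6 \left(-2\right)}\right) \left(-12\right) = \left(-26 - 11 \frac{2 - 12}{-12}\right) \left(-12\right) = \left(-26 - 11 \left(\left(- \frac{1}{12}\right) \left(-10\right)\right)\right) \left(-12\right) = \left(-26 - \frac{55}{6}\right) \left(-12\right) = \left(- \frac{211}{6}\right) \left(-12\right) = 422$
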